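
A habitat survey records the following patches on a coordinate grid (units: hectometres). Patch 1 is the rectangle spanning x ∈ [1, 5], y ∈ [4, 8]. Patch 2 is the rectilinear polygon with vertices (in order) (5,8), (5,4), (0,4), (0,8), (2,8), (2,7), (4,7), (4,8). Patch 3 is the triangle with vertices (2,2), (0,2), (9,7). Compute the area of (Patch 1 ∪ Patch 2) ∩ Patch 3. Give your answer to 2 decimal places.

The region (Patch 1 ∪ Patch 2) ∩ Patch 3 is the polygon with vertices (3.6,4), (5,4.778), (5,4.143), (4.8,4).
By the shoelace formula its area is 0.53.

0.53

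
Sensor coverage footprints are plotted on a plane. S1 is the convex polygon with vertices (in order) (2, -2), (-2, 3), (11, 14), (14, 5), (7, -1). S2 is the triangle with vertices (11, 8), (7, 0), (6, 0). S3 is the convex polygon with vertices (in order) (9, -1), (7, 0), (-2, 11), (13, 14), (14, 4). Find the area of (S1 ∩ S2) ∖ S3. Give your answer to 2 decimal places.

0.35

|S1 ∩ S2| = 4.
|(S1 ∩ S2) ∩ S3| = 3.6535.
|(S1 ∩ S2) ∖ S3| = 4 − 3.6535 = 0.35.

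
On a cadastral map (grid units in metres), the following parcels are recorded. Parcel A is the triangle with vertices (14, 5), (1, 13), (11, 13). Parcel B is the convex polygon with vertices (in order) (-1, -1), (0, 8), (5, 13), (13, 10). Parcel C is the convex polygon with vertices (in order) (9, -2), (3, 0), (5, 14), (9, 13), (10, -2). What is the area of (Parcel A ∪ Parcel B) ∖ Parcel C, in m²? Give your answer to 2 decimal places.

|Parcel A ∪ Parcel B| = 102.9999.
|(Parcel A ∪ Parcel B) ∩ Parcel C| = 40.4932.
|(Parcel A ∪ Parcel B) ∖ Parcel C| = 102.9999 − 40.4932 = 62.51.

62.51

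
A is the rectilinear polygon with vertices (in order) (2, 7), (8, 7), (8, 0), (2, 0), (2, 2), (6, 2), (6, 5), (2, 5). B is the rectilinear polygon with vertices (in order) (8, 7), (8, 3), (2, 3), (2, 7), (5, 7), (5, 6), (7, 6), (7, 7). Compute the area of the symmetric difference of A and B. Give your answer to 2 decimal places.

24.00

|A| = 30, |B| = 22, |A∩B| = 14.
|A △ B| = |A| + |B| − 2·|A∩B| = 30 + 22 − 28 = 24.00.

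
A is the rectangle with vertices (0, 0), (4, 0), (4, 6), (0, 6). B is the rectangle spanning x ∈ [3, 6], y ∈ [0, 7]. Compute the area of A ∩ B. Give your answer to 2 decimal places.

|A∩B|: x∈[3,4], y∈[0,6] → 1·6 = 6.

6.00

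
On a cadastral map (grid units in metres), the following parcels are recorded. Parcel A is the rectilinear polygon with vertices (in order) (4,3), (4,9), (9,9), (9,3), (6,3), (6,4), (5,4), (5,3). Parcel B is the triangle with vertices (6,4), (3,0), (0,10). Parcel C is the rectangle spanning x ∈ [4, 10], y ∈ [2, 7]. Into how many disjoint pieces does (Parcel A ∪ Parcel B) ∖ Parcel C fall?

(Parcel A ∪ Parcel B) ∖ Parcel C splits into 2 disjoint pieces (area 10, area 16.5).

2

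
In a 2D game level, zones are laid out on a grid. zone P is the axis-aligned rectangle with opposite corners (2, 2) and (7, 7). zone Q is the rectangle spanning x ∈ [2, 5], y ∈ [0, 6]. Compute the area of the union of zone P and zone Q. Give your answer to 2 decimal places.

By inclusion–exclusion:
Individual areas: |zone P| = 25, |zone Q| = 18.
|zone P∩zone Q|: x∈[2,5], y∈[2,6] → 3·4 = 12.
|zone P ∪ zone Q| = 43 − 12 = 31.00.

31.00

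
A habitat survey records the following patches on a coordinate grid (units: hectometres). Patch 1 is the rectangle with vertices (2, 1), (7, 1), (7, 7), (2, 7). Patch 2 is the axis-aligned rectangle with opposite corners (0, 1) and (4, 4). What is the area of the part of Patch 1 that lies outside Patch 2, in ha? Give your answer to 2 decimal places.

24.00

|Patch 1∩Patch 2|: x∈[2,4], y∈[1,4] → 2·3 = 6.
|Patch 1| = 30.
|Patch 1 ∖ Patch 2| = |Patch 1| − |Patch 1∩Patch 2| = 30 − 6 = 24.00.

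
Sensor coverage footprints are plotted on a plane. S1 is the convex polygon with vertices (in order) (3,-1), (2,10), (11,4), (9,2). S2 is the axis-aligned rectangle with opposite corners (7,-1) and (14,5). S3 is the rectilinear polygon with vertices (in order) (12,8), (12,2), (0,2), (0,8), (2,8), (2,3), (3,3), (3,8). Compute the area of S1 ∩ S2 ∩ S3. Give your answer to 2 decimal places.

9.25

The intersection is the polygon with vertices (9,2), (7,2), (7,5), (9.5,5), (11,4).
By the shoelace formula its area is 9.25.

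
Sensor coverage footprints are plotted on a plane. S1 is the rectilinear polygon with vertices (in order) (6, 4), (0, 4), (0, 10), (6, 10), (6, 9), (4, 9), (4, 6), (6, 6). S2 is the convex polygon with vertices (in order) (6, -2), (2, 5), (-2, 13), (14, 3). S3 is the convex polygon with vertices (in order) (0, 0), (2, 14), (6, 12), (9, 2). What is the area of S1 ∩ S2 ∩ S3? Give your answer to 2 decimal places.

18.67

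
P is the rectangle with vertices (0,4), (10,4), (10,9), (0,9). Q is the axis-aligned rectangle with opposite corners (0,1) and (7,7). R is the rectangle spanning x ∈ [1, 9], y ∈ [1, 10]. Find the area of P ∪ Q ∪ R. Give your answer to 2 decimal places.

85.00

By inclusion–exclusion:
Individual areas: |P| = 50, |Q| = 42, |R| = 72.
|P∩Q|: x∈[0,7], y∈[4,7] → 7·3 = 21.
|P∩R|: x∈[1,9], y∈[4,9] → 8·5 = 40.
|Q∩R|: x∈[1,7], y∈[1,7] → 6·6 = 36.
|P∩Q∩R| = 18.
|P ∪ Q ∪ R| = 164 − 97 + 18 = 85.00.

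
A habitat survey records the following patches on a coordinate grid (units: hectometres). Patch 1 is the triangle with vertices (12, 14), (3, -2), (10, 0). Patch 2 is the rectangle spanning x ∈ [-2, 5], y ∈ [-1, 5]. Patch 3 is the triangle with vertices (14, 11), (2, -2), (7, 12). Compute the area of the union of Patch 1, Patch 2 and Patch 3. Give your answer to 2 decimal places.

By inclusion–exclusion:
Individual areas: |Patch 1| = 47, |Patch 2| = 42, |Patch 3| = 51.5.
|Patch 1∩Patch 2| = 1.8368.
|Patch 1∩Patch 3| = 15.5619.
|Patch 2∩Patch 3| = 7.092.
|Patch 1∩Patch 2∩Patch 3| = 0.0672.
|Patch 1 ∪ Patch 2 ∪ Patch 3| = 140.5 − 24.4907 + 0.0672 = 116.08.

116.08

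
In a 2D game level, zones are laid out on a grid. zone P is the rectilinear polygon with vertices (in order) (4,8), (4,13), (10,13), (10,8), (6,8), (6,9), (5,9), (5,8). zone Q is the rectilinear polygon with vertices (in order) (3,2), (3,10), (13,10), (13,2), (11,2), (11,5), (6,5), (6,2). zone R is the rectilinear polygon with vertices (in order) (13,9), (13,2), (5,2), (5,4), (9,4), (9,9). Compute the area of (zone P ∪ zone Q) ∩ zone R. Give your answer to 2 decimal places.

|zone P ∪ zone Q| = 83.
|(zone P ∪ zone Q) ∩ zone R| = 24.00.

24.00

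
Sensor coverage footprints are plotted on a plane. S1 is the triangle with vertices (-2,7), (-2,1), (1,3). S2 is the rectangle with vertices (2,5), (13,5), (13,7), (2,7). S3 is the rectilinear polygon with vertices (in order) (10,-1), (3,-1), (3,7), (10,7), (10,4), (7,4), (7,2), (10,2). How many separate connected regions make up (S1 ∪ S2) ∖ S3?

3

(S1 ∪ S2) ∖ S3 splits into 3 disjoint pieces (area 9, area 6, area 2).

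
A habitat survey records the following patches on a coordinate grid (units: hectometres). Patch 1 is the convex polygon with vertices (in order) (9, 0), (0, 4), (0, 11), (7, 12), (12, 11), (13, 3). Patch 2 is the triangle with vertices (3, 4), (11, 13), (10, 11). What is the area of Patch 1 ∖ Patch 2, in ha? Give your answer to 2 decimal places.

117.99

|Patch 1| = 121, |Patch 1∩Patch 2| = 3.0137.
|Patch 1 ∖ Patch 2| = |Patch 1| − |Patch 1∩Patch 2| = 121 − 3.0137 = 117.99.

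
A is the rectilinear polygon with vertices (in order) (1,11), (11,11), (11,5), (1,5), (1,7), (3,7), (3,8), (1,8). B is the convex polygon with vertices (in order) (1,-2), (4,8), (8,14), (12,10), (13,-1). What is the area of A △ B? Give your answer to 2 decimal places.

100.80

|A| = 58, |B| = 123.5, |A∩B| = 40.35.
|A △ B| = |A| + |B| − 2·|A∩B| = 58 + 123.5 − 80.7 = 100.80.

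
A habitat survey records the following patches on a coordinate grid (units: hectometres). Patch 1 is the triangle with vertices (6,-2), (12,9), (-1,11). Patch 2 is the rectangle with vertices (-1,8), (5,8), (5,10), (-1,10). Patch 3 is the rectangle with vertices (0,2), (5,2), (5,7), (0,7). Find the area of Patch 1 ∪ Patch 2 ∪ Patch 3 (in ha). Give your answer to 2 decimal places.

By inclusion–exclusion:
Individual areas: |Patch 1| = 77.5, |Patch 2| = 12, |Patch 3| = 25.
|Patch 1∩Patch 2| = 9.8462.
|Patch 1∩Patch 3| = 12.5.
|Patch 2∩Patch 3| = 0 (no overlap).
|Patch 1∩Patch 2∩Patch 3| = 0.
|Patch 1 ∪ Patch 2 ∪ Patch 3| = 114.5 − 22.3462 + 0 = 92.15.

92.15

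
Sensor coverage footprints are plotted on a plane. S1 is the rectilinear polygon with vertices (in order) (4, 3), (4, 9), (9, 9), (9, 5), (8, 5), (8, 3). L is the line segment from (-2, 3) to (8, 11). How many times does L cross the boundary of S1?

The segment meets the boundary at (5.5,9), (4,7.8).

2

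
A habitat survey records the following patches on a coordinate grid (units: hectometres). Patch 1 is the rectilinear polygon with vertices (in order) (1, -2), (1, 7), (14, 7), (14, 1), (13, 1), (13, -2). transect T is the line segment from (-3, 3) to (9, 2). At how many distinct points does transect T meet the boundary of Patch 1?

1

The segment meets the boundary at (1,2.667).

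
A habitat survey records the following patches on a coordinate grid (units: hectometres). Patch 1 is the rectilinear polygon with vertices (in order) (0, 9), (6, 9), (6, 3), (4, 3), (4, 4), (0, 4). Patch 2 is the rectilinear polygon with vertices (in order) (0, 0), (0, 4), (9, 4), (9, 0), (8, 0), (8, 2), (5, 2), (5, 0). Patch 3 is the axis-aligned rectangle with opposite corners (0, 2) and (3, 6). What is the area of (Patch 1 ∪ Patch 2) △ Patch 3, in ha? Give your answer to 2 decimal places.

48.00

|Patch 1 ∪ Patch 2| = 60.
|(Patch 1 ∪ Patch 2) ∩ Patch 3| = 12.
|(Patch 1 ∪ Patch 2) △ Patch 3| = 60 + 12 − 24 = 48.00.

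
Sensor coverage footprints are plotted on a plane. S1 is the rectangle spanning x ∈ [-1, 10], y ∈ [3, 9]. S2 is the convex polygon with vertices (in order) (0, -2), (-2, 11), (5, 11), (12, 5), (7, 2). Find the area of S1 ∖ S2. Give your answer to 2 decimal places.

|S1| = 66, |S1∩S2| = 62.246.
|S1 ∖ S2| = |S1| − |S1∩S2| = 66 − 62.246 = 3.75.

3.75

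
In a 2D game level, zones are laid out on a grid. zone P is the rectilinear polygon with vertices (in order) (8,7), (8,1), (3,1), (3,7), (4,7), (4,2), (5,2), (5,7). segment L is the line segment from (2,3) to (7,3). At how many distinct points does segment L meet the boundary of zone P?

3

The segment meets the boundary at (5,3), (4,3), (3,3).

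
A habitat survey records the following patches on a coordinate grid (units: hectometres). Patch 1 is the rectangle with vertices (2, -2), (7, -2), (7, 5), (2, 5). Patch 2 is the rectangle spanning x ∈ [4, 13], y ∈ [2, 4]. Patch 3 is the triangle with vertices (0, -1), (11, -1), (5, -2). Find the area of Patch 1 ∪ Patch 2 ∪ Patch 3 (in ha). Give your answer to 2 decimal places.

By inclusion–exclusion:
Individual areas: |Patch 1| = 35, |Patch 2| = 18, |Patch 3| = 5.5.
|Patch 1∩Patch 2|: x∈[4,7], y∈[2,4] → 3·2 = 6.
|Patch 1∩Patch 3| = 3.7667.
|Patch 2∩Patch 3| = 0.
|Patch 1∩Patch 2∩Patch 3| = 0.
|Patch 1 ∪ Patch 2 ∪ Patch 3| = 58.5 − 9.7667 + 0 = 48.73.

48.73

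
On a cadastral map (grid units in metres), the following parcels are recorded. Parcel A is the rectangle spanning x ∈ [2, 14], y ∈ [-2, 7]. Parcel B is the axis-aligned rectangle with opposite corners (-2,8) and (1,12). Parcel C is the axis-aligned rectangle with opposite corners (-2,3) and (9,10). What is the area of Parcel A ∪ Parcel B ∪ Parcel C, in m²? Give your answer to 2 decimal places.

163.00

By inclusion–exclusion:
Individual areas: |Parcel A| = 108, |Parcel B| = 12, |Parcel C| = 77.
|Parcel A∩Parcel B| = 0 (no overlap).
|Parcel A∩Parcel C|: x∈[2,9], y∈[3,7] → 7·4 = 28.
|Parcel B∩Parcel C|: x∈[-2,1], y∈[8,10] → 3·2 = 6.
|Parcel A∩Parcel B∩Parcel C| = 0.
|Parcel A ∪ Parcel B ∪ Parcel C| = 197 − 34 + 0 = 163.00.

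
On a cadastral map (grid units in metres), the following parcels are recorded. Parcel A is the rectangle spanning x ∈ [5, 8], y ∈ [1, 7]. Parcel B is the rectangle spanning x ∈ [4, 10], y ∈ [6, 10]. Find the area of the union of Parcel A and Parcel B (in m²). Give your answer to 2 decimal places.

By inclusion–exclusion:
Individual areas: |Parcel A| = 18, |Parcel B| = 24.
|Parcel A∩Parcel B|: x∈[5,8], y∈[6,7] → 3·1 = 3.
|Parcel A ∪ Parcel B| = 42 − 3 = 39.00.

39.00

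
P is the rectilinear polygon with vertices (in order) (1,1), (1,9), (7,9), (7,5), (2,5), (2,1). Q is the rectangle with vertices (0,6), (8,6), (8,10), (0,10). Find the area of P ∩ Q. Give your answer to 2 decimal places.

18.00

The intersection is the polygon with vertices (1,9), (7,9), (7,6), (1,6).
By the shoelace formula its area is 18.00.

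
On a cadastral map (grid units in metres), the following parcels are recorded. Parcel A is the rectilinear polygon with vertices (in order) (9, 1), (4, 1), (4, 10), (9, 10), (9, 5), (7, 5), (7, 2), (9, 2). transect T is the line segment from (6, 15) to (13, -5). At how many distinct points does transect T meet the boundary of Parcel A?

2

The segment meets the boundary at (9,6.429), (7.75,10).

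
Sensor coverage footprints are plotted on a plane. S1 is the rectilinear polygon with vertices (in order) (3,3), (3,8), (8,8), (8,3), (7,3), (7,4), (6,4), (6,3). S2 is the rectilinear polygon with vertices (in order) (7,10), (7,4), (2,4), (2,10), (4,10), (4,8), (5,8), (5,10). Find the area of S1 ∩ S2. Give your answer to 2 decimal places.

The intersection is the polygon with vertices (3,8), (4,8), (5,8), (7,8), (7,4), (6,4), (3,4).
By the shoelace formula its area is 16.00.

16.00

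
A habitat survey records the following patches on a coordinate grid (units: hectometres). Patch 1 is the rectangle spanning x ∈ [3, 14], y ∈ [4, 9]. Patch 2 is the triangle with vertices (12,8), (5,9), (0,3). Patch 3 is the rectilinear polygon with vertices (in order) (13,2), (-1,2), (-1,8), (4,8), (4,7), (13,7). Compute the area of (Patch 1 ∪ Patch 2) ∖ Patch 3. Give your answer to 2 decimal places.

|Patch 1 ∪ Patch 2| = 58.525.
|(Patch 1 ∪ Patch 2) ∩ Patch 3| = 34.525.
|(Patch 1 ∪ Patch 2) ∖ Patch 3| = 58.525 − 34.525 = 24.00.

24.00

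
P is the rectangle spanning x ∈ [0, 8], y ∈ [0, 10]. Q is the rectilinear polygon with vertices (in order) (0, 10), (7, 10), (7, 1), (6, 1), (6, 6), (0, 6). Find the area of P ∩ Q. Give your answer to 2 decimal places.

The intersection is the polygon with vertices (7,10), (7,1), (6,1), (6,6), (0,6), (0,10).
By the shoelace formula its area is 33.00.

33.00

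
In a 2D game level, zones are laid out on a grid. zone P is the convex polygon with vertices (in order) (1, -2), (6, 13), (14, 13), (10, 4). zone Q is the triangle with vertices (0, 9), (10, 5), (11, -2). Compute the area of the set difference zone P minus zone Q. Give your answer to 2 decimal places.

|zone P| = 88.5, |zone P∩zone Q| = 18.2305.
|zone P ∖ zone Q| = |zone P| − |zone P∩zone Q| = 88.5 − 18.2305 = 70.27.

70.27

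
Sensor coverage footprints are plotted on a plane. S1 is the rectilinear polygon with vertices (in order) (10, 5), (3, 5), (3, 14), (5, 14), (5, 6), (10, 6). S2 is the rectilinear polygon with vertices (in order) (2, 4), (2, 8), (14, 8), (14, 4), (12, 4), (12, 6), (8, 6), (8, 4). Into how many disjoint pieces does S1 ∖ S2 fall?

2

S1 ∖ S2 splits into 2 disjoint pieces (area 2, area 12).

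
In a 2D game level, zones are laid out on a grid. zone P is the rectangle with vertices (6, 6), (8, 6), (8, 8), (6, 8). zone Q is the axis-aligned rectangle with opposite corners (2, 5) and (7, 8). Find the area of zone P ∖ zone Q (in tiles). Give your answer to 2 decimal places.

2.00

|zone P∩zone Q|: x∈[6,7], y∈[6,8] → 1·2 = 2.
|zone P| = 4.
|zone P ∖ zone Q| = |zone P| − |zone P∩zone Q| = 4 − 2 = 2.00.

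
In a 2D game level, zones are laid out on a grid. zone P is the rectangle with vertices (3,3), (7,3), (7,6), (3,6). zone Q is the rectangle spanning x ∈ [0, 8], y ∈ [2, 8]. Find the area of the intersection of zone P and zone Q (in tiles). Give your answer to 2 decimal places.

|zone P∩zone Q|: x∈[3,7], y∈[3,6] → 4·3 = 12.

12.00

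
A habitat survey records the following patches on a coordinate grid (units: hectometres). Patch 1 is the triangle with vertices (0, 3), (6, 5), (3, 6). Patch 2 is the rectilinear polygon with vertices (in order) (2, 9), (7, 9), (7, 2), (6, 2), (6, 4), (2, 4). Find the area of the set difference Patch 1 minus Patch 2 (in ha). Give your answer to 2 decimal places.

|Patch 1| = 6, |Patch 1∩Patch 2| = 4.5.
|Patch 1 ∖ Patch 2| = |Patch 1| − |Patch 1∩Patch 2| = 6 − 4.5 = 1.50.

1.50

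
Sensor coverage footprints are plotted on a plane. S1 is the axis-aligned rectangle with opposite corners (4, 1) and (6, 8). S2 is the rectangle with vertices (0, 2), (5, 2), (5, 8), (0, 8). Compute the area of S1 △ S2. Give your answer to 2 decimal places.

32.00

|S1∩S2|: x∈[4,5], y∈[2,8] → 1·6 = 6.
|S1 △ S2| = |S1| + |S2| − 2·|S1∩S2| = 14 + 30 − 12 = 32.00.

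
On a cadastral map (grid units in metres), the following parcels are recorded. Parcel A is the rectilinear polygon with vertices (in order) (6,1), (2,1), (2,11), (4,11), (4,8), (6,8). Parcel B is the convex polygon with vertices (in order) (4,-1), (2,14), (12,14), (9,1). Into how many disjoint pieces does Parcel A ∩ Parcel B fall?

1

Parcel A ∩ Parcel B is a single connected region.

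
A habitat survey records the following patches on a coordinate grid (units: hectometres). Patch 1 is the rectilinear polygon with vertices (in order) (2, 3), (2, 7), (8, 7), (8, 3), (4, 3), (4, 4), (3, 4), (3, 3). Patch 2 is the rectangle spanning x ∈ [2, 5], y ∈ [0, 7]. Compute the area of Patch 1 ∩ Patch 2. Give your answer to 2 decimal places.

11.00

The intersection is the polygon with vertices (2,7), (5,7), (5,3), (4,3), (4,4), (3,4), (3,3), (2,3).
By the shoelace formula its area is 11.00.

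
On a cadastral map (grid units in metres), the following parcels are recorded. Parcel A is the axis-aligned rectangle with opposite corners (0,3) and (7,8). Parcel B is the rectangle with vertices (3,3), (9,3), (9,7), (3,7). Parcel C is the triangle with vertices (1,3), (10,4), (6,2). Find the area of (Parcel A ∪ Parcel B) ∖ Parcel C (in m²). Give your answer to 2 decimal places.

|Parcel A ∪ Parcel B| = 43.
|(Parcel A ∪ Parcel B) ∩ Parcel C| = 3.3056.
|(Parcel A ∪ Parcel B) ∖ Parcel C| = 43 − 3.3056 = 39.69.

39.69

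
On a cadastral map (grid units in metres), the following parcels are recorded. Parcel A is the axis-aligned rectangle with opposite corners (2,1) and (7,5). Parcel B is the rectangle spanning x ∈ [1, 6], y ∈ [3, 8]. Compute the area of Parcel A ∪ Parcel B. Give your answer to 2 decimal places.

37.00

By inclusion–exclusion:
Individual areas: |Parcel A| = 20, |Parcel B| = 25.
|Parcel A∩Parcel B|: x∈[2,6], y∈[3,5] → 4·2 = 8.
|Parcel A ∪ Parcel B| = 45 − 8 = 37.00.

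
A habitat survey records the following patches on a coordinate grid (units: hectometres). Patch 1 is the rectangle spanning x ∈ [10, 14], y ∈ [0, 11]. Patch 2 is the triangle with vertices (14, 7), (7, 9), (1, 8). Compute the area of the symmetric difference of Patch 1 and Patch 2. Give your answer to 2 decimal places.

50.16

|Patch 1| = 44, |Patch 2| = 9.5, |Patch 1∩Patch 2| = 1.6703.
|Patch 1 △ Patch 2| = |Patch 1| + |Patch 2| − 2·|Patch 1∩Patch 2| = 44 + 9.5 − 3.3407 = 50.16.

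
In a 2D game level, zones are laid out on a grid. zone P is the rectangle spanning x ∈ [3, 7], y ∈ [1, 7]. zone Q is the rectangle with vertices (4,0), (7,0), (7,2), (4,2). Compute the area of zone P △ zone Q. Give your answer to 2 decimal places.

24.00

|zone P∩zone Q|: x∈[4,7], y∈[1,2] → 3·1 = 3.
|zone P △ zone Q| = |zone P| + |zone Q| − 2·|zone P∩zone Q| = 24 + 6 − 6 = 24.00.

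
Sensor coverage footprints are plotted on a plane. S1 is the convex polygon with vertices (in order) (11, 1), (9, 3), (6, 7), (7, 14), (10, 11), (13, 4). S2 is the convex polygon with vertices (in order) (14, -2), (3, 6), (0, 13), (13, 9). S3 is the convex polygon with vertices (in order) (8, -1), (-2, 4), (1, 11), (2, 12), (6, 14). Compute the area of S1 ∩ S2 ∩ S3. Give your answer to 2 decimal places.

2.28

The intersection is the polygon with vertices (6,7), (6.483,10.379), (7.135,5.487).
By the shoelace formula its area is 2.28.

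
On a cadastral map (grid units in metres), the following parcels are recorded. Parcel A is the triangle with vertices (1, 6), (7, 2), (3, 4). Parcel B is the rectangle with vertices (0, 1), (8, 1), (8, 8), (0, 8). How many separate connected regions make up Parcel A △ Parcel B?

1

Parcel A △ Parcel B is a single connected region.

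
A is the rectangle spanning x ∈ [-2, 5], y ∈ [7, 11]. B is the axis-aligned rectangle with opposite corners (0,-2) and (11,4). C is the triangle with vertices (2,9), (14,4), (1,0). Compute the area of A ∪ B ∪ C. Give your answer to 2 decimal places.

By inclusion–exclusion:
Individual areas: |A| = 28, |B| = 66, |C| = 56.5.
|A∩B| = 0 (no overlap).
|A∩C| = 4.3472.
|B∩C| = 23.7265.
|A∩B∩C| = 0.
|A ∪ B ∪ C| = 150.5 − 28.0737 + 0 = 122.43.

122.43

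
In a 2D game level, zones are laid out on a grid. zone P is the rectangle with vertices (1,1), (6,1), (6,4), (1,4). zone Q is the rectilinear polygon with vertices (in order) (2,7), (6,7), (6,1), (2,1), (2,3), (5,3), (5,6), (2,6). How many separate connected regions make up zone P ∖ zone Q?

zone P ∖ zone Q is a single connected region.

1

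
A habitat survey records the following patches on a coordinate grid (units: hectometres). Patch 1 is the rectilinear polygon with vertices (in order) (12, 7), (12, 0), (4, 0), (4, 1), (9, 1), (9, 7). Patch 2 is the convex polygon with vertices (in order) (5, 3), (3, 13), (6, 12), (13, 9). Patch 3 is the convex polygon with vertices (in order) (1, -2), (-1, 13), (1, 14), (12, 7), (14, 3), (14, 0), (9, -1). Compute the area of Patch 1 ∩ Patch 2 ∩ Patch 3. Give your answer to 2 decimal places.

The intersection is the polygon with vertices (10.333,7), (9,6), (9,7).
By the shoelace formula its area is 0.67.

0.67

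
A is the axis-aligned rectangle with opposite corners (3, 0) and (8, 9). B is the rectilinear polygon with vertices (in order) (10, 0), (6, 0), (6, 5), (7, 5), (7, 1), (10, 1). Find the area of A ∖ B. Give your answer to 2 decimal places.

39.00

|A| = 45, |A∩B| = 6.
|A ∖ B| = |A| − |A∩B| = 45 − 6 = 39.00.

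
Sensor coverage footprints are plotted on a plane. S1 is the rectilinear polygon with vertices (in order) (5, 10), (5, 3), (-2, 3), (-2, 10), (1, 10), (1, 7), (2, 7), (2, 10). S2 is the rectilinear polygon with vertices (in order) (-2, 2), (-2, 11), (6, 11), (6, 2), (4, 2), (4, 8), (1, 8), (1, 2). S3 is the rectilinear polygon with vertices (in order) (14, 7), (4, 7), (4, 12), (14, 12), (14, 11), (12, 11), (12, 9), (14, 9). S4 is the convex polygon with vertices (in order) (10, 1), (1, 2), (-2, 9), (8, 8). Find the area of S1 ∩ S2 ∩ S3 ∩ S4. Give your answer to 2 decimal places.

The intersection is the polygon with vertices (4,8.4), (5,8.3), (5,7), (4,7), (4,8).
By the shoelace formula its area is 1.35.

1.35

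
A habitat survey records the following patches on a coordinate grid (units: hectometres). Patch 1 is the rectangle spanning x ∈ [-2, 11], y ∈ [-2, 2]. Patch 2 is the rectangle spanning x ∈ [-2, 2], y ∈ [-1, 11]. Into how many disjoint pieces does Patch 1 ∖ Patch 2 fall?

1

Patch 1 ∖ Patch 2 is a single connected region.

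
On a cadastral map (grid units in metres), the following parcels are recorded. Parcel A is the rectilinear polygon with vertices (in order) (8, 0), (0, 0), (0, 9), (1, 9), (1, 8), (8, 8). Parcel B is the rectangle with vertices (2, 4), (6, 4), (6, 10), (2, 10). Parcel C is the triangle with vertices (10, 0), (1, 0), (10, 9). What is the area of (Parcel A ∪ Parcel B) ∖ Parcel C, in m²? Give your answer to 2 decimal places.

|Parcel A ∪ Parcel B| = 73.
|(Parcel A ∪ Parcel B) ∩ Parcel C| = 24.5.
|(Parcel A ∪ Parcel B) ∖ Parcel C| = 73 − 24.5 = 48.50.

48.50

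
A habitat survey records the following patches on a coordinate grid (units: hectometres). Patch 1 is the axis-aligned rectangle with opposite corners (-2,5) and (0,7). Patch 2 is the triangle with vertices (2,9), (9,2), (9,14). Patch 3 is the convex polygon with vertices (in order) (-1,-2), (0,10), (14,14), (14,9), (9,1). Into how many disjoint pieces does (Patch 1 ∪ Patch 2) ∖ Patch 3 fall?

2

(Patch 1 ∪ Patch 2) ∖ Patch 3 splits into 2 disjoint pieces (area 3.3333, area 2.381).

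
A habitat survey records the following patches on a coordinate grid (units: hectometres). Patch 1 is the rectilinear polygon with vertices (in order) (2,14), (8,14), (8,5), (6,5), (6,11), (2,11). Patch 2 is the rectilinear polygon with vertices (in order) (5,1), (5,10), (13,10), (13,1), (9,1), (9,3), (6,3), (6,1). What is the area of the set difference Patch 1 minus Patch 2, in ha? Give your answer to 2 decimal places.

20.00

|Patch 1| = 30, |Patch 1∩Patch 2| = 10.
|Patch 1 ∖ Patch 2| = |Patch 1| − |Patch 1∩Patch 2| = 30 − 10 = 20.00.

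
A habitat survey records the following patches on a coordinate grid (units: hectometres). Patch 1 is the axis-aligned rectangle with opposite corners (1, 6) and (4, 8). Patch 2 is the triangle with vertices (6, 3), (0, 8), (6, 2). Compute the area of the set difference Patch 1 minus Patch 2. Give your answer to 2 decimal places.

|Patch 1| = 6, |Patch 1∩Patch 2| = 0.3167.
|Patch 1 ∖ Patch 2| = |Patch 1| − |Patch 1∩Patch 2| = 6 − 0.3167 = 5.68.

5.68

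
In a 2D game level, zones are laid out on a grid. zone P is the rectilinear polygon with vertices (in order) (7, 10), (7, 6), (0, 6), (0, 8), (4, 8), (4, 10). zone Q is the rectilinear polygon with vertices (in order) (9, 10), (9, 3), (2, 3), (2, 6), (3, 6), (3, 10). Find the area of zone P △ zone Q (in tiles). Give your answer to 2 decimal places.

37.00

|zone P| = 20, |zone Q| = 45, |zone P∩zone Q| = 14.
|zone P △ zone Q| = |zone P| + |zone Q| − 2·|zone P∩zone Q| = 20 + 45 − 28 = 37.00.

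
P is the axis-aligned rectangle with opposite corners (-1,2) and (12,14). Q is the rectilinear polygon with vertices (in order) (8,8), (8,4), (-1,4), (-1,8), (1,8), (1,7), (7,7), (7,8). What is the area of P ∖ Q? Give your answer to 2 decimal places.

|P| = 156, |P∩Q| = 30.
|P ∖ Q| = |P| − |P∩Q| = 156 − 30 = 126.00.

126.00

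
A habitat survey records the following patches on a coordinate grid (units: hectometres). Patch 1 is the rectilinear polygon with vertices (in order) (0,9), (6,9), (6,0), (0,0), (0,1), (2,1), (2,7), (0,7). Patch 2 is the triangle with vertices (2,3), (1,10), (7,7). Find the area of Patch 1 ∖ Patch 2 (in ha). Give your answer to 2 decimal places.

|Patch 1| = 42, |Patch 1∩Patch 2| = 16.7786.
|Patch 1 ∖ Patch 2| = |Patch 1| − |Patch 1∩Patch 2| = 42 − 16.7786 = 25.22.

25.22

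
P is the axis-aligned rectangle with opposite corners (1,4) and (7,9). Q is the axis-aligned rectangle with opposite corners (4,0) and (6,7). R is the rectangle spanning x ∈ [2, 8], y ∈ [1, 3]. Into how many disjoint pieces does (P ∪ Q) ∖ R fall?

(P ∪ Q) ∖ R splits into 2 disjoint pieces (area 32, area 2).

2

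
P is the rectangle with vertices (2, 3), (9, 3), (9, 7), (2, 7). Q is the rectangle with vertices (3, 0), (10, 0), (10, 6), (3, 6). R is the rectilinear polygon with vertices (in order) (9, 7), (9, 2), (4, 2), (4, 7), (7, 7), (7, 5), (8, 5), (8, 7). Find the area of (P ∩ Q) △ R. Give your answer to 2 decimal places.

13.00

|P ∩ Q| = 18.
|(P ∩ Q) ∩ R| = 14.
|(P ∩ Q) △ R| = 18 + 23 − 28 = 13.00.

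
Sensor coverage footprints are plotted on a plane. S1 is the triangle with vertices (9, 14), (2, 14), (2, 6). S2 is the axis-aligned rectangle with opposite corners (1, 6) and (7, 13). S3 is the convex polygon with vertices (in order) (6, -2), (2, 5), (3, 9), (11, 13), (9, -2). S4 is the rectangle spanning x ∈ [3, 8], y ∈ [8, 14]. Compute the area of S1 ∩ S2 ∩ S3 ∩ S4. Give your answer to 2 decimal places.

2.36

The intersection is the polygon with vertices (5.889,10.444), (3.75,8), (3,8), (3,9).
By the shoelace formula its area is 2.36.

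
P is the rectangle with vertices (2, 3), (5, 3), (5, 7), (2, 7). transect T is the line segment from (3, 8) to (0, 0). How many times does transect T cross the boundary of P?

2

The segment meets the boundary at (2,5.333), (2.625,7).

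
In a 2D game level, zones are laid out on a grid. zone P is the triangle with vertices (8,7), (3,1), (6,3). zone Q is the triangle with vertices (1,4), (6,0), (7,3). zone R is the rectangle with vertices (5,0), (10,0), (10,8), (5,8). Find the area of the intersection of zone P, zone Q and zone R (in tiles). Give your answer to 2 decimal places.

The intersection is the polygon with vertices (6.077,3.154), (6,3), (5,2.333), (5,3.333).
By the shoelace formula its area is 0.59.

0.59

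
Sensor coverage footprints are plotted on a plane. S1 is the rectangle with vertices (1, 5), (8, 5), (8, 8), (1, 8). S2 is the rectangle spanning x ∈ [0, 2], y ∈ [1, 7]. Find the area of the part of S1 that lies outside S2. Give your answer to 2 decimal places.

|S1∩S2|: x∈[1,2], y∈[5,7] → 1·2 = 2.
|S1| = 21.
|S1 ∖ S2| = |S1| − |S1∩S2| = 21 − 2 = 19.00.

19.00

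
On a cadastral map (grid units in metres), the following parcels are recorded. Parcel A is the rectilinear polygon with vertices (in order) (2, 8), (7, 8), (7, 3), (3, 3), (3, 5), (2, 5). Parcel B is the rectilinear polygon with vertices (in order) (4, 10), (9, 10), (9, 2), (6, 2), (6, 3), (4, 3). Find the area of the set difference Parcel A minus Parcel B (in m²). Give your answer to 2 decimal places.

|Parcel A| = 23, |Parcel A∩Parcel B| = 15.
|Parcel A ∖ Parcel B| = |Parcel A| − |Parcel A∩Parcel B| = 23 − 15 = 8.00.

8.00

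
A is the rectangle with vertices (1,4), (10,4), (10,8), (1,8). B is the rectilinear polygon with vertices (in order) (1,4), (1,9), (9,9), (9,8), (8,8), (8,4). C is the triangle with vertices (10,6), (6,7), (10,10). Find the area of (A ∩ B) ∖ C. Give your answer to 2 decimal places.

|A ∩ B| = 28.
|(A ∩ B) ∩ C| = 1.8333.
|(A ∩ B) ∖ C| = 28 − 1.8333 = 26.17.

26.17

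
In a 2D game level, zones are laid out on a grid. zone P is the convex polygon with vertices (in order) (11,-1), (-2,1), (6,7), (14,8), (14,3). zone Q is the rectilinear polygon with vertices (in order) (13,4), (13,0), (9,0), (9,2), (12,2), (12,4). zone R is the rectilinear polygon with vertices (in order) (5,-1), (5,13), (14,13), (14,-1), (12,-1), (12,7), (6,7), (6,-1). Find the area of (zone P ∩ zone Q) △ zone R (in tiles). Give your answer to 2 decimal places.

80.96

|zone P ∩ zone Q| = 8.9583.
|(zone P ∩ zone Q) ∩ zone R| = 3.
|(zone P ∩ zone Q) △ zone R| = 8.9583 + 78 − 6 = 80.96.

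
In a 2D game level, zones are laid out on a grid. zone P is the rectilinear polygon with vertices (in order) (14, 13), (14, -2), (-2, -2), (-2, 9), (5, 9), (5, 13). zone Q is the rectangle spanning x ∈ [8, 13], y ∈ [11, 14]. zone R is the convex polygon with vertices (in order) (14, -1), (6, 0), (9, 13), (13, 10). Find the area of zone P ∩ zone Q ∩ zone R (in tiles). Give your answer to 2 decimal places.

The intersection is the polygon with vertices (8.539,11), (9,13), (11.667,11).
By the shoelace formula its area is 3.13.

3.13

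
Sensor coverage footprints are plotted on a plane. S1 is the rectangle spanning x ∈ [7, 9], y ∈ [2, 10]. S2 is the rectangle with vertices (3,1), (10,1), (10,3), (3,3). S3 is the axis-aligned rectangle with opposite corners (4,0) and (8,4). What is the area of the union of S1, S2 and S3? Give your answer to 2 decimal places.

By inclusion–exclusion:
Individual areas: |S1| = 16, |S2| = 14, |S3| = 16.
|S1∩S2|: x∈[7,9], y∈[2,3] → 2·1 = 2.
|S1∩S3|: x∈[7,8], y∈[2,4] → 1·2 = 2.
|S2∩S3|: x∈[4,8], y∈[1,3] → 4·2 = 8.
|S1∩S2∩S3| = 1.
|S1 ∪ S2 ∪ S3| = 46 − 12 + 1 = 35.00.

35.00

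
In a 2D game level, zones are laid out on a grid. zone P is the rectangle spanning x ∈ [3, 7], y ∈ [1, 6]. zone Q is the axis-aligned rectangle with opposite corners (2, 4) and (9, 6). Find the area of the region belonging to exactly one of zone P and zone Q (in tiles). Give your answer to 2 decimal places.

18.00

|zone P∩zone Q|: x∈[3,7], y∈[4,6] → 4·2 = 8.
|zone P △ zone Q| = |zone P| + |zone Q| − 2·|zone P∩zone Q| = 20 + 14 − 16 = 18.00.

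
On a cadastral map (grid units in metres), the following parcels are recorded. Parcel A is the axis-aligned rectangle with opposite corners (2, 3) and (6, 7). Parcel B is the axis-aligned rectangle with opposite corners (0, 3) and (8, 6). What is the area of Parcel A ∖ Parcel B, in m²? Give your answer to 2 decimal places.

4.00

|Parcel A∩Parcel B|: x∈[2,6], y∈[3,6] → 4·3 = 12.
|Parcel A| = 16.
|Parcel A ∖ Parcel B| = |Parcel A| − |Parcel A∩Parcel B| = 16 − 12 = 4.00.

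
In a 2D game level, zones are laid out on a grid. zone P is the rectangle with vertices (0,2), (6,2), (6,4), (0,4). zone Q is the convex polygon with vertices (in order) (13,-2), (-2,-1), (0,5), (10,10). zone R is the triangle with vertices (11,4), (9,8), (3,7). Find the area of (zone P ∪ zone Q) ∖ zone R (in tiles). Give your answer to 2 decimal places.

|zone P ∪ zone Q| = 113.5.
|(zone P ∪ zone Q) ∩ zone R| = 12.7679.
|(zone P ∪ zone Q) ∖ zone R| = 113.5 − 12.7679 = 100.73.

100.73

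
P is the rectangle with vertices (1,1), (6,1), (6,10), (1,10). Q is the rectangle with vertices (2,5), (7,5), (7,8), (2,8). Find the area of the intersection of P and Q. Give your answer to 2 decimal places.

12.00

|P∩Q|: x∈[2,6], y∈[5,8] → 4·3 = 12.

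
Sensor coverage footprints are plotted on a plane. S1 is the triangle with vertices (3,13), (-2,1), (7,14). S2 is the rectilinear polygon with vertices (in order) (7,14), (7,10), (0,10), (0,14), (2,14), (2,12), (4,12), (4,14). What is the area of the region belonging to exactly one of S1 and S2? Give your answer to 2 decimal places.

|S1| = 21.5, |S2| = 24, |S1∩S2| = 9.0032.
|S1 △ S2| = |S1| + |S2| − 2·|S1∩S2| = 21.5 + 24 − 18.0064 = 27.49.

27.49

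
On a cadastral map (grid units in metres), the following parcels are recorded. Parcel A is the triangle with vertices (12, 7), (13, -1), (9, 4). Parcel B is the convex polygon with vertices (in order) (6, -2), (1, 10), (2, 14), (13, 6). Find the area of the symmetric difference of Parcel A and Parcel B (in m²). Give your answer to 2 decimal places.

|Parcel A| = 13.5, |Parcel B| = 88, |Parcel A∩Parcel B| = 5.9142.
|Parcel A △ Parcel B| = |Parcel A| + |Parcel B| − 2·|Parcel A∩Parcel B| = 13.5 + 88 − 11.8285 = 89.67.

89.67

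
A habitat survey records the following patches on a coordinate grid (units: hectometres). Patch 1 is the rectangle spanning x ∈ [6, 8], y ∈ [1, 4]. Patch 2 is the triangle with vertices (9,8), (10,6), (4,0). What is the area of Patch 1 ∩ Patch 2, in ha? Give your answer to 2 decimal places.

1.80

The intersection is the polygon with vertices (8,4), (6,2), (6,3.2), (6.5,4).
By the shoelace formula its area is 1.80.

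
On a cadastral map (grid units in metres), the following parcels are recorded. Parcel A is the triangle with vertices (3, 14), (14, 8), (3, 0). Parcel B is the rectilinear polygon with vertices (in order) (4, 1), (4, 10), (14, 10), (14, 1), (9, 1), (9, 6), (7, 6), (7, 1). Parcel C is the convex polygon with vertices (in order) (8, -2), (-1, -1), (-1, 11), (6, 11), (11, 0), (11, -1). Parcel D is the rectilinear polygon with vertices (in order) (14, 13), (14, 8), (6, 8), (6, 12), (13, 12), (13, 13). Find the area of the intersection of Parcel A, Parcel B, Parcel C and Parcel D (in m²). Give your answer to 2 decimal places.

The intersection is the polygon with vertices (6.455,10), (7.364,8), (6,8), (6,10).
By the shoelace formula its area is 1.82.

1.82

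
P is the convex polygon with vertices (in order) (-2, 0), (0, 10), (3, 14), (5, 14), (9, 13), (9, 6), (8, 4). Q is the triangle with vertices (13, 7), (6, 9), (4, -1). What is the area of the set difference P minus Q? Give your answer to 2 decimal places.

85.83

|P| = 103, |P∩Q| = 17.1708.
|P ∖ Q| = |P| − |P∩Q| = 103 − 17.1708 = 85.83.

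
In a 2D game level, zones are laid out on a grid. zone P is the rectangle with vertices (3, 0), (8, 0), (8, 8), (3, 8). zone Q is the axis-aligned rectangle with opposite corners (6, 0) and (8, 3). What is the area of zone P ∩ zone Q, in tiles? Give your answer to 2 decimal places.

|zone P∩zone Q|: x∈[6,8], y∈[0,3] → 2·3 = 6.

6.00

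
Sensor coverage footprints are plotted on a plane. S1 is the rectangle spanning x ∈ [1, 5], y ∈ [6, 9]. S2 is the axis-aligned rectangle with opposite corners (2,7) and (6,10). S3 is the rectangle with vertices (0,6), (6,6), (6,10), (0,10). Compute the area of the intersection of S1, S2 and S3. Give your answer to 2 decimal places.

The intersection is the polygon with vertices (5,7), (2,7), (2,9), (5,9).
By the shoelace formula its area is 6.00.

6.00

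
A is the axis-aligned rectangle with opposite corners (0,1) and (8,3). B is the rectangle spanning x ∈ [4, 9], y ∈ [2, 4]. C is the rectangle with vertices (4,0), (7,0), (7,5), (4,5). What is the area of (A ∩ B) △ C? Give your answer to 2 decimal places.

13.00

|A ∩ B| = 4.
|(A ∩ B) ∩ C| = 3.
|(A ∩ B) △ C| = 4 + 15 − 6 = 13.00.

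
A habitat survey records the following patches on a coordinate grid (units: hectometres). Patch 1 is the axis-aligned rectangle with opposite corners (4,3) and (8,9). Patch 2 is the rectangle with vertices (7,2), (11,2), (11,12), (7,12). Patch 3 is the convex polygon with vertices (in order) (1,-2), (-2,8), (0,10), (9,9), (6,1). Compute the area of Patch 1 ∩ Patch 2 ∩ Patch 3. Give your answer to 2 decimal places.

4.00

The intersection is the polygon with vertices (8,6.333), (7,3.667), (7,9), (8,9).
By the shoelace formula its area is 4.00.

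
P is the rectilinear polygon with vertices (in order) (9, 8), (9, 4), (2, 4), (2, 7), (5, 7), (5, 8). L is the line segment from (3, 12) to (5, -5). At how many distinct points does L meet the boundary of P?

2

The segment meets the boundary at (3.941,4), (3.588,7).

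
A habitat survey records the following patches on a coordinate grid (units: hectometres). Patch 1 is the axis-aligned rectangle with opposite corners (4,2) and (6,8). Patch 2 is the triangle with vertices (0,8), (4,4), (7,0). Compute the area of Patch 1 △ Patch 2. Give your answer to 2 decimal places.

12.79

|Patch 1| = 12, |Patch 2| = 2, |Patch 1∩Patch 2| = 0.6071.
|Patch 1 △ Patch 2| = |Patch 1| + |Patch 2| − 2·|Patch 1∩Patch 2| = 12 + 2 − 1.2143 = 12.79.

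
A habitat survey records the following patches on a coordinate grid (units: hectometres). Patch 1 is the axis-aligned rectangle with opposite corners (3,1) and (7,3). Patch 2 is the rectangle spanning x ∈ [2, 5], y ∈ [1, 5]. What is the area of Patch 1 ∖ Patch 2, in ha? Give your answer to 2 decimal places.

|Patch 1∩Patch 2|: x∈[3,5], y∈[1,3] → 2·2 = 4.
|Patch 1| = 8.
|Patch 1 ∖ Patch 2| = |Patch 1| − |Patch 1∩Patch 2| = 8 − 4 = 4.00.

4.00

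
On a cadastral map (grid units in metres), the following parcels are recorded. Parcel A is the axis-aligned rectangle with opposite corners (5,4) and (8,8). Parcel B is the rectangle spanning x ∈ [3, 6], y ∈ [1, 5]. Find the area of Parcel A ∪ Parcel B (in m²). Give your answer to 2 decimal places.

23.00

By inclusion–exclusion:
Individual areas: |Parcel A| = 12, |Parcel B| = 12.
|Parcel A∩Parcel B|: x∈[5,6], y∈[4,5] → 1·1 = 1.
|Parcel A ∪ Parcel B| = 24 − 1 = 23.00.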